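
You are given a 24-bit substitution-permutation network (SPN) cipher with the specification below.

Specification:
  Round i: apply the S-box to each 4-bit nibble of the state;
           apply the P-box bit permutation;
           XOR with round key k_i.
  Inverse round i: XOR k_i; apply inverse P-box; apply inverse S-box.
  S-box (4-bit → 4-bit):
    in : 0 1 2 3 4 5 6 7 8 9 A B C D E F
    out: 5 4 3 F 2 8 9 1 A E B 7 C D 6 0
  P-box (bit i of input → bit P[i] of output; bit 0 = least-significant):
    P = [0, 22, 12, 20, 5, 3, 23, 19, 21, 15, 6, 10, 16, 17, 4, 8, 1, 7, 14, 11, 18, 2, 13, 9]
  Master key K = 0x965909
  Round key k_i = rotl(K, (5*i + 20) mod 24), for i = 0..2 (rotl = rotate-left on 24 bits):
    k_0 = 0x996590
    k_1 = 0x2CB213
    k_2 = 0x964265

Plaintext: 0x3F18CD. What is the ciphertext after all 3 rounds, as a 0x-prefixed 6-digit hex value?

s_0 = plaintext = 0x3F18CD
s_1 = Round(s_0, k_0) = 0x05D385
s_2 = Round(s_1, k_1) = 0x111F4B
s_3 = Round(s_2, k_2) = 0xD6327C

0xD6327C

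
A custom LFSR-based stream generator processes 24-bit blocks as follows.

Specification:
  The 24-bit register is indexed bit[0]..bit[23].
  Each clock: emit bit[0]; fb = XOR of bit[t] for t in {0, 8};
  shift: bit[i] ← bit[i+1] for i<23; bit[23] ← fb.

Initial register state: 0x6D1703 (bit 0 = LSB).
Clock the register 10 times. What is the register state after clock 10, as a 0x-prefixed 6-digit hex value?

0x851B45

reg_0 = 0x6D1703
clock 1: out=1, reg = 0x368B81
clock 2: out=1, reg = 0x1B45C0
clock 3: out=0, reg = 0x8DA2E0
clock 4: out=0, reg = 0x46D170
clock 5: out=0, reg = 0xA368B8
clock 6: out=0, reg = 0x51B45C
clock 7: out=0, reg = 0x28DA2E
clock 8: out=0, reg = 0x146D17
clock 9: out=1, reg = 0x0A368B
clock 10: out=1, reg = 0x851B45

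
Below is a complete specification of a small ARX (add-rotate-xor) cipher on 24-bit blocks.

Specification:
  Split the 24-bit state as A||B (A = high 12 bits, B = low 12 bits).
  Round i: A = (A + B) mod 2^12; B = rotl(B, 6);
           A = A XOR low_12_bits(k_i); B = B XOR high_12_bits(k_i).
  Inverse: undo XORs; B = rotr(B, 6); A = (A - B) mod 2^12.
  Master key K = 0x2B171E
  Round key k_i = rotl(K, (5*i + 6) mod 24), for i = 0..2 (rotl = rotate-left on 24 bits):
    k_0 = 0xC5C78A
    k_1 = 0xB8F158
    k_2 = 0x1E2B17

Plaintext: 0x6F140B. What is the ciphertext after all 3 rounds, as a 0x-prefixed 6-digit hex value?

s_0 = plaintext = 0x6F140B
s_1 = Round(s_0, k_0) = 0xD76E8C
s_2 = Round(s_1, k_1) = 0xD5A8B5
s_3 = Round(s_2, k_2) = 0xD18C80

0xD18C80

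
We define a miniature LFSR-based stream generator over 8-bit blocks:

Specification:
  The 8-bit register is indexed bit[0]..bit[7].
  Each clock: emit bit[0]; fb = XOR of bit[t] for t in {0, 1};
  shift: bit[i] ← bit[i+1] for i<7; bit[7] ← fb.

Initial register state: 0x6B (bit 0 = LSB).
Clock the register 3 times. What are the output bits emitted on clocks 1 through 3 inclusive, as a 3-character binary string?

110

reg_0 = 0x6B
clock 1: out=1, reg = 0x35
clock 2: out=1, reg = 0x9A
clock 3: out=0, reg = 0xCD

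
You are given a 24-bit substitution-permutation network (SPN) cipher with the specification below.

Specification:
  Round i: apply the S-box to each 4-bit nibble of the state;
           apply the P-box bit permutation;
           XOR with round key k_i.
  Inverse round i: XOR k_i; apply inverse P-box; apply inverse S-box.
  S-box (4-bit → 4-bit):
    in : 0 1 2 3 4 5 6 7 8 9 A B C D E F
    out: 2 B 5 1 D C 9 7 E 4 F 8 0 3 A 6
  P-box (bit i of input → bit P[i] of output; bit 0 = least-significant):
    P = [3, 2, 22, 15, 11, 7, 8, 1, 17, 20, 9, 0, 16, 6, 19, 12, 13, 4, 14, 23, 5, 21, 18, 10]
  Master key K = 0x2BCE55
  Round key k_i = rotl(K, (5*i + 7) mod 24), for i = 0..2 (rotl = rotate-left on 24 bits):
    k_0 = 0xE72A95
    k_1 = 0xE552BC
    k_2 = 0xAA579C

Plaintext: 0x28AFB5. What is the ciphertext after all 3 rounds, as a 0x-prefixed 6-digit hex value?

s_0 = plaintext = 0x28AFB5
s_1 = Round(s_0, k_0) = 0x3AF8E7
s_2 = Round(s_1, k_1) = 0x3D3043
s_3 = Round(s_2, k_2) = 0xBB7EA6

0xBB7EA6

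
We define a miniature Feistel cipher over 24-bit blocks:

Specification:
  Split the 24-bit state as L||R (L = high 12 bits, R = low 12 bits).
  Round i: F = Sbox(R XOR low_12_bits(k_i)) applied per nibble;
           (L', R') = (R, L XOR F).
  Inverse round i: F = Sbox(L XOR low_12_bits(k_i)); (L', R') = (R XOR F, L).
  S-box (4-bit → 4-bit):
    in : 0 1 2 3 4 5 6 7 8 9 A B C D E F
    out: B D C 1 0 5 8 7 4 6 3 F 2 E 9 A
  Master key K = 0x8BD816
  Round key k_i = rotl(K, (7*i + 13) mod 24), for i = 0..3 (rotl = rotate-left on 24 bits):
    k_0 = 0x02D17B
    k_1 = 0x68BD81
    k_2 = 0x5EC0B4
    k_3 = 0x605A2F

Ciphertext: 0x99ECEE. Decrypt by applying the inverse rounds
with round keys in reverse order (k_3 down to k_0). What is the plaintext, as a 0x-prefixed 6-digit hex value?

s_0 = ciphertext = 0x99ECEE
s_1 = InvRound(s_0, k_3) = 0xD1399E
s_2 = InvRound(s_1, k_2) = 0x7A9D13
s_3 = InvRound(s_2, k_1) = 0xED77A9
s_4 = InvRound(s_3, k_0) = 0xD9BED7

0xD9BED7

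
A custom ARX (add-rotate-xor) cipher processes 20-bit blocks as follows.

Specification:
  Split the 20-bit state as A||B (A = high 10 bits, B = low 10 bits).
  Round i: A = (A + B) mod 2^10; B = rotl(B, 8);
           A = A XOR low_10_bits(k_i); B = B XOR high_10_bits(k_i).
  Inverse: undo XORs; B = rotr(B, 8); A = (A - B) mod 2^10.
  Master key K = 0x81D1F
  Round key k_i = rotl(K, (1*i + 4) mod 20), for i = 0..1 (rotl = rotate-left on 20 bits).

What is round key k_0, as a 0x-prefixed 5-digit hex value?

0x1D1F8

K = 0x81D1F
k_0 = rotl(K, (1*0+4) mod 20) = rotl(K, 4) = 0x1D1F8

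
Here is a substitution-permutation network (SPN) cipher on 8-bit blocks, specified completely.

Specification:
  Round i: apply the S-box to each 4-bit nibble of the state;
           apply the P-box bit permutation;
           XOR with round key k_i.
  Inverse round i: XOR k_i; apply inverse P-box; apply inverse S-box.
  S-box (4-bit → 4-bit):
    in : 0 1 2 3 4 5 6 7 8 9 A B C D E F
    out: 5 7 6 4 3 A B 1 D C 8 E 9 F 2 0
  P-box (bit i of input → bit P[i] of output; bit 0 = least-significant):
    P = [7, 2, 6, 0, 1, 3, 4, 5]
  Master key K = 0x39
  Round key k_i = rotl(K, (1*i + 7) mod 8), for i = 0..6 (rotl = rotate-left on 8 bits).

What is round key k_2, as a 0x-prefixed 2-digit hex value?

0x72

K = 0x39
k_0 = rotl(K, (1*0+7) mod 8) = rotl(K, 7) = 0x9C
k_1 = rotl(K, (1*1+7) mod 8) = rotl(K, 0) = 0x39
k_2 = rotl(K, (1*2+7) mod 8) = rotl(K, 1) = 0x72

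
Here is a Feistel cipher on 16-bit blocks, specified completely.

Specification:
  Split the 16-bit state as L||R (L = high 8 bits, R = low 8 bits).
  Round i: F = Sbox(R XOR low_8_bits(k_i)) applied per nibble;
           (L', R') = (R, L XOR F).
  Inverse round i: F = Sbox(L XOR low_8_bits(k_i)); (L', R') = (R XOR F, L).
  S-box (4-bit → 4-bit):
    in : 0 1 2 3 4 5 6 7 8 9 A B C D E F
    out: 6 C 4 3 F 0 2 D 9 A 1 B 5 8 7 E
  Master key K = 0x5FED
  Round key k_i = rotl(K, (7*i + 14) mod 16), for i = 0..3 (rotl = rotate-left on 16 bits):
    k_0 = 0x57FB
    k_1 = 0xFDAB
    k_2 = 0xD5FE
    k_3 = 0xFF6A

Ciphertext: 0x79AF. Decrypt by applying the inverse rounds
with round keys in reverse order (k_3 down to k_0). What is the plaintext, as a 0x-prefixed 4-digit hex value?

s_0 = ciphertext = 0x79AF
s_1 = InvRound(s_0, k_3) = 0x6C79
s_2 = InvRound(s_1, k_2) = 0xDD6C
s_3 = InvRound(s_2, k_1) = 0xBEDD
s_4 = InvRound(s_3, k_0) = 0x2DBE

0x2DBE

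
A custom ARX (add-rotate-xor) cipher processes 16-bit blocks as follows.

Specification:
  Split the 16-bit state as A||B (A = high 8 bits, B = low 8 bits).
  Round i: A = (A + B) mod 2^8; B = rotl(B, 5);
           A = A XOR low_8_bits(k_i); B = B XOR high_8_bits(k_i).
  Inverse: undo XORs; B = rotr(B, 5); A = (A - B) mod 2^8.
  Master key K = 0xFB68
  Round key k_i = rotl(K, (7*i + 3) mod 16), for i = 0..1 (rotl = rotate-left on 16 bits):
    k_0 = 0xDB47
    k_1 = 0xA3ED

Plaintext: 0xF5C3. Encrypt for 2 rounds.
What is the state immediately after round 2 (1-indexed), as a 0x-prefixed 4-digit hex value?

s_0 = plaintext = 0xF5C3
s_1 = Round(s_0, k_0) = 0xFFA3
s_2 = Round(s_1, k_1) = 0x4FD7

0x4FD7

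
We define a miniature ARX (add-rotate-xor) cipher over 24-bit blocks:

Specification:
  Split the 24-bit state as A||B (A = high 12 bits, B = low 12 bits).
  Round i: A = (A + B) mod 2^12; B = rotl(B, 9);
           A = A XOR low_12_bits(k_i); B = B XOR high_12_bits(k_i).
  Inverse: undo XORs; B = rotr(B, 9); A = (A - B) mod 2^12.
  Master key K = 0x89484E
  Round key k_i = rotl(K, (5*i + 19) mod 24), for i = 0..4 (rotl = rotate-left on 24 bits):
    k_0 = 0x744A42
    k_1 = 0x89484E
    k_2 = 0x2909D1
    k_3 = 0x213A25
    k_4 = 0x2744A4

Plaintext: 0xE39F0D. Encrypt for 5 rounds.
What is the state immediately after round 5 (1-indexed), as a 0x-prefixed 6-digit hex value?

s_0 = plaintext = 0xE39F0D
s_1 = Round(s_0, k_0) = 0x704CA5
s_2 = Round(s_1, k_1) = 0xBE7300
s_3 = Round(s_2, k_2) = 0x7362F0
s_4 = Round(s_3, k_3) = 0x00324D
s_5 = Round(s_4, k_4) = 0x6F483D

0x6F483D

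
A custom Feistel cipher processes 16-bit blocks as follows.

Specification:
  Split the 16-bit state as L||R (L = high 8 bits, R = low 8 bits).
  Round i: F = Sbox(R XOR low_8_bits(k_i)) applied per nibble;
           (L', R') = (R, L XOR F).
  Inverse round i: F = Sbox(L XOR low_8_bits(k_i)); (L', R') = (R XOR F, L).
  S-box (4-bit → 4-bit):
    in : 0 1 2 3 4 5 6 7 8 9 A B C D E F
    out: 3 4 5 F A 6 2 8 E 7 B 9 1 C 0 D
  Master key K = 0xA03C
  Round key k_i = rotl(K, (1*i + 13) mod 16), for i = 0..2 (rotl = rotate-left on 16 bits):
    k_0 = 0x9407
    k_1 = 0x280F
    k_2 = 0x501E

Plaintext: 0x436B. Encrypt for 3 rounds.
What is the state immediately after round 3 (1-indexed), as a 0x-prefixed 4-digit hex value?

0x4705

s_0 = plaintext = 0x436B
s_1 = Round(s_0, k_0) = 0x6B62
s_2 = Round(s_1, k_1) = 0x6247
s_3 = Round(s_2, k_2) = 0x4705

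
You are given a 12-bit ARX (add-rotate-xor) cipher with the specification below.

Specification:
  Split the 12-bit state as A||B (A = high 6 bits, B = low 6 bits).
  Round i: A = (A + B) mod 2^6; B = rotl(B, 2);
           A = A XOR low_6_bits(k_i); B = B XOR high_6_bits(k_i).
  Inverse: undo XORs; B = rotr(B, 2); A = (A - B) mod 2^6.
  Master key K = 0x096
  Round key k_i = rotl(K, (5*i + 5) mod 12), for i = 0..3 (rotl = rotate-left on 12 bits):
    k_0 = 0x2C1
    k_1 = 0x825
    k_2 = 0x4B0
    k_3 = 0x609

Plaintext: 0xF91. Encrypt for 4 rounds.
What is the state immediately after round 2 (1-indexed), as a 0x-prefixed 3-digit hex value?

0xE58

s_0 = plaintext = 0xF91
s_1 = Round(s_0, k_0) = 0x38E
s_2 = Round(s_1, k_1) = 0xE58
s_3 = Round(s_2, k_2) = 0x873
s_4 = Round(s_3, k_3) = 0x757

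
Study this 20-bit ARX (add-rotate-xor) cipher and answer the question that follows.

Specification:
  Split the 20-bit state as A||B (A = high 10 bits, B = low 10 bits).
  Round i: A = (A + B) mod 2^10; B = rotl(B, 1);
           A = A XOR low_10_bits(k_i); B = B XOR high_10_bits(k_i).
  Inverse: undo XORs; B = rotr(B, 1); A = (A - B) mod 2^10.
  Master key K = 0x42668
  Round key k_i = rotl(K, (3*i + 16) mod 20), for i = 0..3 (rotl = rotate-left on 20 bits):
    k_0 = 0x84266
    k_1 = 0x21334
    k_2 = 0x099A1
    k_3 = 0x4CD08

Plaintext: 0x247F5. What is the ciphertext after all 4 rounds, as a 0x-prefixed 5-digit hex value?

s_0 = plaintext = 0x247F5
s_1 = Round(s_0, k_0) = 0xB81FB
s_2 = Round(s_1, k_1) = 0xFBF72
s_3 = Round(s_2, k_2) = 0xB02C3
s_4 = Round(s_3, k_3) = 0x22CB4

0x22CB4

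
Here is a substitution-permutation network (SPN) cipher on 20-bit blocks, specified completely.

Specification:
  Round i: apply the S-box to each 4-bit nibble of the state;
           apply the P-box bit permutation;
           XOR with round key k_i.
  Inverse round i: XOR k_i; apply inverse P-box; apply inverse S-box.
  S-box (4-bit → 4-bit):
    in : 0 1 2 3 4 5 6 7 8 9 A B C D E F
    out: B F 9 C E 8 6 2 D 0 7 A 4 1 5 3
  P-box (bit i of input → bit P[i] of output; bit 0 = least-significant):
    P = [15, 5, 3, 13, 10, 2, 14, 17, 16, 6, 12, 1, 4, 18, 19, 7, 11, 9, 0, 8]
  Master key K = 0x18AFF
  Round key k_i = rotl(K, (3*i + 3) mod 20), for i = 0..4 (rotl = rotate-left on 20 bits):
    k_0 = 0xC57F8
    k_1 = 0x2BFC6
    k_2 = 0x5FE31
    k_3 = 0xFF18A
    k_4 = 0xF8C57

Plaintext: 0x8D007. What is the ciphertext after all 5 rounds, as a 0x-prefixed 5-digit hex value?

s_0 = plaintext = 0x8D007
s_1 = Round(s_0, k_0) = 0xF5A8F
s_2 = Round(s_1, k_1) = 0x16126
s_3 = Round(s_2, k_2) = 0xAE15A
s_4 = Round(s_3, k_3) = 0x46BF1
s_5 = Round(s_4, k_4) = 0x32B38

0x32B38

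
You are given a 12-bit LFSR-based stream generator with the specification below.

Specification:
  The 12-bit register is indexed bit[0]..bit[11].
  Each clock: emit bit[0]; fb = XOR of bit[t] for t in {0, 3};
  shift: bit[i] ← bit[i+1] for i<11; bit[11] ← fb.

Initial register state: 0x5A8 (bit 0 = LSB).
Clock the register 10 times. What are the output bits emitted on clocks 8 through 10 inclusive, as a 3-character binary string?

reg_0 = 0x5A8
clock 1: out=0, reg = 0xAD4
clock 2: out=0, reg = 0x56A
clock 3: out=0, reg = 0xAB5
clock 4: out=1, reg = 0xD5A
clock 5: out=0, reg = 0xEAD
clock 6: out=1, reg = 0x756
clock 7: out=0, reg = 0x3AB
clock 8: out=1, reg = 0x1D5
clock 9: out=1, reg = 0x8EA
clock 10: out=0, reg = 0xC75

110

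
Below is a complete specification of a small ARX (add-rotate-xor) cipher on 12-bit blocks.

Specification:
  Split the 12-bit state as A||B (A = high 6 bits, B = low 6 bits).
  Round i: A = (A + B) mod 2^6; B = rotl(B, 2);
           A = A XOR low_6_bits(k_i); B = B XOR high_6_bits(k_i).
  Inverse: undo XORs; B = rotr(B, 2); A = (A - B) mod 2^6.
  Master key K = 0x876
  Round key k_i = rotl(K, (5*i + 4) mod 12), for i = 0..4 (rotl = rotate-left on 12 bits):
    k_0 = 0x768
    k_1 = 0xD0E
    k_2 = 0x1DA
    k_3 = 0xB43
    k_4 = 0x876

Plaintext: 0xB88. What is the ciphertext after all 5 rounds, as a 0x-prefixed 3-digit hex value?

0xE65

s_0 = plaintext = 0xB88
s_1 = Round(s_0, k_0) = 0x7BD
s_2 = Round(s_1, k_1) = 0x543
s_3 = Round(s_2, k_2) = 0x08B
s_4 = Round(s_3, k_3) = 0x381
s_5 = Round(s_4, k_4) = 0xE65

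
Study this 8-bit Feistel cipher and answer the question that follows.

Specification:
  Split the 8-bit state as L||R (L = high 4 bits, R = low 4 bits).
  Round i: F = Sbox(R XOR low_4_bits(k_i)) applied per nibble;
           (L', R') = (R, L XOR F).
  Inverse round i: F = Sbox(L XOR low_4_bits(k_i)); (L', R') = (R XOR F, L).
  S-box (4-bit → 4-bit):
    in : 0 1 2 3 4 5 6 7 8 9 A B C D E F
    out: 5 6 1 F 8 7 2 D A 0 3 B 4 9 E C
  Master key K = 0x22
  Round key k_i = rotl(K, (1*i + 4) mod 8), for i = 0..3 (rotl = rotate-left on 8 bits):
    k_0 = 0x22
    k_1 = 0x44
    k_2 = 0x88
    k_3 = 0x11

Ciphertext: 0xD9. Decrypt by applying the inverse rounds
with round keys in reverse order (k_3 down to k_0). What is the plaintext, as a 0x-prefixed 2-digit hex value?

s_0 = ciphertext = 0xD9
s_1 = InvRound(s_0, k_3) = 0xDD
s_2 = InvRound(s_1, k_2) = 0xAD
s_3 = InvRound(s_2, k_1) = 0x3A
s_4 = InvRound(s_3, k_0) = 0xC3

0xC3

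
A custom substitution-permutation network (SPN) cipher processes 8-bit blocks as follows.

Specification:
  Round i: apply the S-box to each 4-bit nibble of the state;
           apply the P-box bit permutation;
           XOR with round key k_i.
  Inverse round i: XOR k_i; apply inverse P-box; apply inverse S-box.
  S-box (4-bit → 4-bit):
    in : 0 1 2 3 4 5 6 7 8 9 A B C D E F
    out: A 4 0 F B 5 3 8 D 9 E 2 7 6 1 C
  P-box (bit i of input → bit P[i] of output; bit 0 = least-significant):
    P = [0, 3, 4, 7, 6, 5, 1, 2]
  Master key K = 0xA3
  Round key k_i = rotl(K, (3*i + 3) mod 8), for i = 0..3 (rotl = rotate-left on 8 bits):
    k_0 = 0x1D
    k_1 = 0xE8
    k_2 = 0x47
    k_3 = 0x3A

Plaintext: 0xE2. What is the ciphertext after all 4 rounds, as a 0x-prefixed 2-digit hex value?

0xDA

s_0 = plaintext = 0xE2
s_1 = Round(s_0, k_0) = 0x5D
s_2 = Round(s_1, k_1) = 0xB2
s_3 = Round(s_2, k_2) = 0x67
s_4 = Round(s_3, k_3) = 0xDA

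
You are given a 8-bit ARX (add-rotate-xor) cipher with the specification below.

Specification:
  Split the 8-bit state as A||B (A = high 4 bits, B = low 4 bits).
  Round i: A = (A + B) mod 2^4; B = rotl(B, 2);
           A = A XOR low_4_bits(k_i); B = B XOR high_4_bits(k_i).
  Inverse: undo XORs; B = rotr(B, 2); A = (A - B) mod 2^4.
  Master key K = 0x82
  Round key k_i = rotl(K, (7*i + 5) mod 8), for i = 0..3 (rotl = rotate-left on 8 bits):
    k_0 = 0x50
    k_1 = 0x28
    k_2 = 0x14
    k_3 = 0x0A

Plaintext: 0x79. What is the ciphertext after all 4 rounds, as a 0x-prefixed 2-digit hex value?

0xDA

s_0 = plaintext = 0x79
s_1 = Round(s_0, k_0) = 0x03
s_2 = Round(s_1, k_1) = 0xBE
s_3 = Round(s_2, k_2) = 0xDA
s_4 = Round(s_3, k_3) = 0xDA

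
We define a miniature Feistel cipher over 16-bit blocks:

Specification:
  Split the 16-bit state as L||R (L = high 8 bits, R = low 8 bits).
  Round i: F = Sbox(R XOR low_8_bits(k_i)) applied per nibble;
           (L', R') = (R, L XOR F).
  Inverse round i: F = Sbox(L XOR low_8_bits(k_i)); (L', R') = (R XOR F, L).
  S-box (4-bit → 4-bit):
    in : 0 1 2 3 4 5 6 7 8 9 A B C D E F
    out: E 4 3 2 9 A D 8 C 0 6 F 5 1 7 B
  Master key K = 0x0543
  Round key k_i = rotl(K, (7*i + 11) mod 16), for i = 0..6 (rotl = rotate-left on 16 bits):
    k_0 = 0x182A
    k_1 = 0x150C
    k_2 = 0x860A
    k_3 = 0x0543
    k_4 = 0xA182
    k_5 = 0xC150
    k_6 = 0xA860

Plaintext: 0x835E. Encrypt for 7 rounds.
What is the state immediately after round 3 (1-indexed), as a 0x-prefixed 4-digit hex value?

0xB3FA

s_0 = plaintext = 0x835E
s_1 = Round(s_0, k_0) = 0x5E0A
s_2 = Round(s_1, k_1) = 0x0AB3
s_3 = Round(s_2, k_2) = 0xB3FA
s_4 = Round(s_3, k_3) = 0xFA43
s_5 = Round(s_4, k_4) = 0x43AE
s_6 = Round(s_5, k_5) = 0xAEF4
s_7 = Round(s_6, k_6) = 0xF4A7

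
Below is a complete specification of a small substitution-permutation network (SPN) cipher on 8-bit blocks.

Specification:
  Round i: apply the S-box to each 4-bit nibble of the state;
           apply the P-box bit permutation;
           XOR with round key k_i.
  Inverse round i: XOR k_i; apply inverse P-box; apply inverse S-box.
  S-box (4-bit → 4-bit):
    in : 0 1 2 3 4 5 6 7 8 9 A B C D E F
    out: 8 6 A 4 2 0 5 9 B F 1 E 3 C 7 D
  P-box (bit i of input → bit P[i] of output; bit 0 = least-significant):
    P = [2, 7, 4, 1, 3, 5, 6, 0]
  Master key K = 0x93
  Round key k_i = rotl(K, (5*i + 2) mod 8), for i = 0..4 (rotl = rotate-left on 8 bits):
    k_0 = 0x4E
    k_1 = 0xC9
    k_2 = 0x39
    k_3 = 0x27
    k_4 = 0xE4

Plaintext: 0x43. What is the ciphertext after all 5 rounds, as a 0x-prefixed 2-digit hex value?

s_0 = plaintext = 0x43
s_1 = Round(s_0, k_0) = 0x7E
s_2 = Round(s_1, k_1) = 0x54
s_3 = Round(s_2, k_2) = 0xB9
s_4 = Round(s_3, k_3) = 0xD0
s_5 = Round(s_4, k_4) = 0xA7

0xA7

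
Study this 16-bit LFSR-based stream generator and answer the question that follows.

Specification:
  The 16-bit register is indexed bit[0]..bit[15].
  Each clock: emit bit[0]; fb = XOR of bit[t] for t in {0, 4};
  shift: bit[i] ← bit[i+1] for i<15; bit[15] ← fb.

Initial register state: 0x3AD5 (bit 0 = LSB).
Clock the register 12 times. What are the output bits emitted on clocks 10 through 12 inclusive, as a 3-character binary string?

reg_0 = 0x3AD5
clock 1: out=1, reg = 0x1D6A
clock 2: out=0, reg = 0x0EB5
clock 3: out=1, reg = 0x075A
clock 4: out=0, reg = 0x83AD
clock 5: out=1, reg = 0xC1D6
clock 6: out=0, reg = 0xE0EB
clock 7: out=1, reg = 0xF075
clock 8: out=1, reg = 0x783A
clock 9: out=0, reg = 0xBC1D
clock 10: out=1, reg = 0x5E0E
clock 11: out=0, reg = 0x2F07
clock 12: out=1, reg = 0x9783

101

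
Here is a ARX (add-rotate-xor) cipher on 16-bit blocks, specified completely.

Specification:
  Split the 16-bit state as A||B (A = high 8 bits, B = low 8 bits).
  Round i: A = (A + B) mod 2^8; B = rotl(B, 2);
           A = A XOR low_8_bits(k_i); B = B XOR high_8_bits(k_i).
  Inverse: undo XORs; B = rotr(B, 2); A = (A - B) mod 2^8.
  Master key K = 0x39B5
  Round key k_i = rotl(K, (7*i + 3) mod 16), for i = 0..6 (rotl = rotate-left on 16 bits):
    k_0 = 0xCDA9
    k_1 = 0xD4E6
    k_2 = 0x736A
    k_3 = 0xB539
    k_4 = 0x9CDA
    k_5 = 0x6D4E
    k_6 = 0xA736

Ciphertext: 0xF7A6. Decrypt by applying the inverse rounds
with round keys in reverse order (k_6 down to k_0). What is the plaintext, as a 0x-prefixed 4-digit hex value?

s_0 = ciphertext = 0xF7A6
s_1 = InvRound(s_0, k_6) = 0x8140
s_2 = InvRound(s_1, k_5) = 0x844B
s_3 = InvRound(s_2, k_4) = 0x69F5
s_4 = InvRound(s_3, k_3) = 0x4010
s_5 = InvRound(s_4, k_2) = 0x52D8
s_6 = InvRound(s_5, k_1) = 0xB103
s_7 = InvRound(s_6, k_0) = 0x65B3

0x65B3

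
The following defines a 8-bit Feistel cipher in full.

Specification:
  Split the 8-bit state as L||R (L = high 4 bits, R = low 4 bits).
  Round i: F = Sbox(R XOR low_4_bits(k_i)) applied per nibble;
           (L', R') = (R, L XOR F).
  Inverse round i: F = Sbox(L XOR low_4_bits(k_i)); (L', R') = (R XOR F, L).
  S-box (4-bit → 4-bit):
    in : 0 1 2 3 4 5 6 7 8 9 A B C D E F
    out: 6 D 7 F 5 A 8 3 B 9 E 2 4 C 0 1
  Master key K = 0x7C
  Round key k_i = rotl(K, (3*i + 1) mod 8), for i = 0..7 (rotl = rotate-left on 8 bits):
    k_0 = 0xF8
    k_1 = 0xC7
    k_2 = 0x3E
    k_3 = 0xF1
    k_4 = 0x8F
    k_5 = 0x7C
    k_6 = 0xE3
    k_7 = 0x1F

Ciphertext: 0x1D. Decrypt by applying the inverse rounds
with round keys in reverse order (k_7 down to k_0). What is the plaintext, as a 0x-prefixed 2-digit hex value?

s_0 = ciphertext = 0x1D
s_1 = InvRound(s_0, k_7) = 0xD1
s_2 = InvRound(s_1, k_6) = 0x1D
s_3 = InvRound(s_2, k_5) = 0x11
s_4 = InvRound(s_3, k_4) = 0x11
s_5 = InvRound(s_4, k_3) = 0x71
s_6 = InvRound(s_5, k_2) = 0x87
s_7 = InvRound(s_6, k_1) = 0x68
s_8 = InvRound(s_7, k_0) = 0x86

0x86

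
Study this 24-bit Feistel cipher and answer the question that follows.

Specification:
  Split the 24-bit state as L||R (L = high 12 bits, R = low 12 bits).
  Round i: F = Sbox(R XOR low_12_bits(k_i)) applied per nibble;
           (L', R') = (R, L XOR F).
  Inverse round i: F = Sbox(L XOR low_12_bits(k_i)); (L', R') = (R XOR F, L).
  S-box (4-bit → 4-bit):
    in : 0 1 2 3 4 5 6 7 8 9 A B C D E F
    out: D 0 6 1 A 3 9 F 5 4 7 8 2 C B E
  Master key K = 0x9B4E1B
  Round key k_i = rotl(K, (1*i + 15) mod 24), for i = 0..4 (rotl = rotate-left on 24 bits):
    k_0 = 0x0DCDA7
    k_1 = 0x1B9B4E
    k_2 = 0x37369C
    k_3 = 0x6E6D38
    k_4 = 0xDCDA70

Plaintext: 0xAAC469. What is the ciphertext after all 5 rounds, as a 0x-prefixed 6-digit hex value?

s_0 = plaintext = 0xAAC469
s_1 = Round(s_0, k_0) = 0x469E87
s_2 = Round(s_1, k_1) = 0xE8774D
s_3 = Round(s_2, k_2) = 0x74DE47
s_4 = Round(s_3, k_3) = 0xE476B3
s_5 = Round(s_4, k_4) = 0x6B3C66

0x6B3C66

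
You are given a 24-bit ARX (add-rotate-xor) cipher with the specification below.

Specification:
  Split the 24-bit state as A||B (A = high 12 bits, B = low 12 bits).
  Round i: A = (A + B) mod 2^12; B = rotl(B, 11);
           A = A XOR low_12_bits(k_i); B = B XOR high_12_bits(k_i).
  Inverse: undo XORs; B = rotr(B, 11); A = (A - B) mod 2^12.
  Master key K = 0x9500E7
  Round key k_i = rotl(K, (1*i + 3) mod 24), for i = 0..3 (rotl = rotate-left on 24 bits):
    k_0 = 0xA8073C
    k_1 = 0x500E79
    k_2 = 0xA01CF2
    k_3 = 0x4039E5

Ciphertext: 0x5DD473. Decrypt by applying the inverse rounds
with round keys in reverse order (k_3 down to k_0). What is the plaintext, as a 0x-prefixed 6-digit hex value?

s_0 = ciphertext = 0x5DD473
s_1 = InvRound(s_0, k_3) = 0xB580E0
s_2 = InvRound(s_1, k_2) = 0x1E75C3
s_3 = InvRound(s_2, k_1) = 0xE18186
s_4 = InvRound(s_3, k_0) = 0x31760D

0x31760D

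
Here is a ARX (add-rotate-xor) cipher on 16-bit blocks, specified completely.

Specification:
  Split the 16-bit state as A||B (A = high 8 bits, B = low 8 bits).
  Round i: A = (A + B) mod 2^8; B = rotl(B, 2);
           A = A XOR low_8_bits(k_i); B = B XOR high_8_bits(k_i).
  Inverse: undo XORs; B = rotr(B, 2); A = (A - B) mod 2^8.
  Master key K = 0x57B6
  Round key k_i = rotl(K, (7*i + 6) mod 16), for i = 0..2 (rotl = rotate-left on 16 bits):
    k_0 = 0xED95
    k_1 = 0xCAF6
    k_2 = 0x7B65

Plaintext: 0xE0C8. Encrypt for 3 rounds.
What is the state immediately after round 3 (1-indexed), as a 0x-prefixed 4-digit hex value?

s_0 = plaintext = 0xE0C8
s_1 = Round(s_0, k_0) = 0x3DCE
s_2 = Round(s_1, k_1) = 0xFDF1
s_3 = Round(s_2, k_2) = 0x8BBC

0x8BBC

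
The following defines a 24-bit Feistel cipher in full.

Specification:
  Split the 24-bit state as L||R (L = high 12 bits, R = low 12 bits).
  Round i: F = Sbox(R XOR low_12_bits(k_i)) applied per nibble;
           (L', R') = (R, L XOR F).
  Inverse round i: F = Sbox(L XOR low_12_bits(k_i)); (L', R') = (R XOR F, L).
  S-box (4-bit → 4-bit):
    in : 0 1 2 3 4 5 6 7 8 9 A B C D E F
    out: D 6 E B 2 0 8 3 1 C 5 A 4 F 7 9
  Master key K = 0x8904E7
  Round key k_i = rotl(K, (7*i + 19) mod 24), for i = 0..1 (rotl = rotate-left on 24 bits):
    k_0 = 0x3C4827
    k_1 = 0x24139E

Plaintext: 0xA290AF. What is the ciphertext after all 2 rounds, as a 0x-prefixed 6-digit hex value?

s_0 = plaintext = 0xA290AF
s_1 = Round(s_0, k_0) = 0x0AFB38
s_2 = Round(s_1, k_1) = 0xB381F7

0xB381F7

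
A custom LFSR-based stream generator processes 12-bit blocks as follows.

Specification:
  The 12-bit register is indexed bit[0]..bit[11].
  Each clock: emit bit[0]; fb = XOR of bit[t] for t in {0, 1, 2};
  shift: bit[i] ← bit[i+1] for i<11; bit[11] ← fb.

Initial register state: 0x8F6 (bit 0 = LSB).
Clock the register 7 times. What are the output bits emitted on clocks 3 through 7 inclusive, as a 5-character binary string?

reg_0 = 0x8F6
clock 1: out=0, reg = 0x47B
clock 2: out=1, reg = 0x23D
clock 3: out=1, reg = 0x11E
clock 4: out=0, reg = 0x08F
clock 5: out=1, reg = 0x847
clock 6: out=1, reg = 0xC23
clock 7: out=1, reg = 0x611

10111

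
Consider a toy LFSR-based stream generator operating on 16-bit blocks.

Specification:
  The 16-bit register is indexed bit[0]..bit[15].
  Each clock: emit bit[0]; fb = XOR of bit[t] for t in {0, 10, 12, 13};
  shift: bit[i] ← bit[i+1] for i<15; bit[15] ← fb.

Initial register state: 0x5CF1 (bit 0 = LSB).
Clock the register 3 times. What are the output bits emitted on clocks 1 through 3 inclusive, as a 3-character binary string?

100

reg_0 = 0x5CF1
clock 1: out=1, reg = 0xAE78
clock 2: out=0, reg = 0x573C
clock 3: out=0, reg = 0x2B9E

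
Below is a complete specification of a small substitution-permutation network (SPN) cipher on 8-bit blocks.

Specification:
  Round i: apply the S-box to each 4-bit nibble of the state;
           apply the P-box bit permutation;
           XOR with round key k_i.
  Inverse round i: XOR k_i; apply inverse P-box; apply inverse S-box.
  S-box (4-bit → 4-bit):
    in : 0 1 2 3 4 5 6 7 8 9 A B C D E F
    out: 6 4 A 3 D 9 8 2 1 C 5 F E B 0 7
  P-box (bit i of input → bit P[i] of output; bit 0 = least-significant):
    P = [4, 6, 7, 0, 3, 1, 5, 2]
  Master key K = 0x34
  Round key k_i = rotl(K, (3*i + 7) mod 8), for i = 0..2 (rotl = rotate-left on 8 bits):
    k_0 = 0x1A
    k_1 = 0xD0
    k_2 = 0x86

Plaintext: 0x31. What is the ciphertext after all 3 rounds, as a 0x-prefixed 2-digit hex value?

s_0 = plaintext = 0x31
s_1 = Round(s_0, k_0) = 0x90
s_2 = Round(s_1, k_1) = 0x34
s_3 = Round(s_2, k_2) = 0x1D

0x1D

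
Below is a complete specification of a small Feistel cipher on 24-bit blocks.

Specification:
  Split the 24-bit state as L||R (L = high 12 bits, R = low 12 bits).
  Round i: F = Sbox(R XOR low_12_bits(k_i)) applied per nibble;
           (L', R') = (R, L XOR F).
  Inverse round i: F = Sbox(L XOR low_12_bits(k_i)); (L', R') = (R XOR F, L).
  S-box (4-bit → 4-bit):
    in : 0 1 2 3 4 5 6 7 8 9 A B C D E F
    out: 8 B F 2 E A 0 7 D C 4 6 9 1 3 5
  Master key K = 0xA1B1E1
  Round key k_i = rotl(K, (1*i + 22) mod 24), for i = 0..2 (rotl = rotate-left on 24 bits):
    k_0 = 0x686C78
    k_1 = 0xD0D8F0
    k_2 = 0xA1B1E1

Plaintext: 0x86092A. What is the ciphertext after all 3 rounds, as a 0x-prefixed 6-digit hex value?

s_0 = plaintext = 0x86092A
s_1 = Round(s_0, k_0) = 0x92A2CF
s_2 = Round(s_1, k_1) = 0x2CFD0F
s_3 = Round(s_2, k_2) = 0xD0FBFC

0xD0FBFC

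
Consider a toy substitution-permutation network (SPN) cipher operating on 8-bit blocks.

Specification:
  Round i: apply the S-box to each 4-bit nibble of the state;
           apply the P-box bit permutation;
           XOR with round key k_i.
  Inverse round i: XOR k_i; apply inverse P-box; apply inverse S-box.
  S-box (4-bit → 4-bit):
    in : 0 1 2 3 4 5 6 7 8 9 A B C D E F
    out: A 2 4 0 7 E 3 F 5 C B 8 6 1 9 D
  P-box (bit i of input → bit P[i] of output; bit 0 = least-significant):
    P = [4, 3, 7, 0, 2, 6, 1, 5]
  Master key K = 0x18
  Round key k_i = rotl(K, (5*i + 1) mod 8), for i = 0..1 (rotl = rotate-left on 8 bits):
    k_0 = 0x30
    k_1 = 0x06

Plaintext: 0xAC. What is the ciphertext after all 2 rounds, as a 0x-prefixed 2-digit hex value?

s_0 = plaintext = 0xAC
s_1 = Round(s_0, k_0) = 0xDC
s_2 = Round(s_1, k_1) = 0x8A

0x8A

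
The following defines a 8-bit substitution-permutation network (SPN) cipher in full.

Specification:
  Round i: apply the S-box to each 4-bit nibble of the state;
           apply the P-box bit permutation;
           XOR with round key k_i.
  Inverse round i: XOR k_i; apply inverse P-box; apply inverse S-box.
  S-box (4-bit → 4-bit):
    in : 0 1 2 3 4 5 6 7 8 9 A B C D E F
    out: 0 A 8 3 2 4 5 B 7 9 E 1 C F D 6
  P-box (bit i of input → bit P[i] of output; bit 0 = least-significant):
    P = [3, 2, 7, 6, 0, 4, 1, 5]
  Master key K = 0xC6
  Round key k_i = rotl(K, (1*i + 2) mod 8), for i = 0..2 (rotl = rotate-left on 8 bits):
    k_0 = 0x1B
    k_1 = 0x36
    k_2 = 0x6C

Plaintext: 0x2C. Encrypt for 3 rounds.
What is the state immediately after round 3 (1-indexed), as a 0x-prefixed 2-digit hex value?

0x8C

s_0 = plaintext = 0x2C
s_1 = Round(s_0, k_0) = 0xFB
s_2 = Round(s_1, k_1) = 0x2C
s_3 = Round(s_2, k_2) = 0x8C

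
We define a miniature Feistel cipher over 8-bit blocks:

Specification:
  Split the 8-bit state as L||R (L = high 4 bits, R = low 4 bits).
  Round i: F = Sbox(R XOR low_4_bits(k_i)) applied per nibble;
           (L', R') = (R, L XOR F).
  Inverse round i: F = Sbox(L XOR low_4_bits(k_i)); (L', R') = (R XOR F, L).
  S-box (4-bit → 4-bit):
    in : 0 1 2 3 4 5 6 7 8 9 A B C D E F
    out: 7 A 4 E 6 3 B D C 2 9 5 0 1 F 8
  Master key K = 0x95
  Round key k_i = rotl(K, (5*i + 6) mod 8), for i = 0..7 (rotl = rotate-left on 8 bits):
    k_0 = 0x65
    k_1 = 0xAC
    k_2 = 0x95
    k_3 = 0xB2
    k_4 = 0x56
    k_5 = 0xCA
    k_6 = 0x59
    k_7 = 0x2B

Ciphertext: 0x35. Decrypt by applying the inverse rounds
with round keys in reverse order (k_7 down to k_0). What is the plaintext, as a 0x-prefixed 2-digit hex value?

s_0 = ciphertext = 0x35
s_1 = InvRound(s_0, k_7) = 0x93
s_2 = InvRound(s_1, k_6) = 0x49
s_3 = InvRound(s_2, k_5) = 0x64
s_4 = InvRound(s_3, k_4) = 0x36
s_5 = InvRound(s_4, k_3) = 0xC3
s_6 = InvRound(s_5, k_2) = 0x1C
s_7 = InvRound(s_6, k_1) = 0xD1
s_8 = InvRound(s_7, k_0) = 0xDD

0xDD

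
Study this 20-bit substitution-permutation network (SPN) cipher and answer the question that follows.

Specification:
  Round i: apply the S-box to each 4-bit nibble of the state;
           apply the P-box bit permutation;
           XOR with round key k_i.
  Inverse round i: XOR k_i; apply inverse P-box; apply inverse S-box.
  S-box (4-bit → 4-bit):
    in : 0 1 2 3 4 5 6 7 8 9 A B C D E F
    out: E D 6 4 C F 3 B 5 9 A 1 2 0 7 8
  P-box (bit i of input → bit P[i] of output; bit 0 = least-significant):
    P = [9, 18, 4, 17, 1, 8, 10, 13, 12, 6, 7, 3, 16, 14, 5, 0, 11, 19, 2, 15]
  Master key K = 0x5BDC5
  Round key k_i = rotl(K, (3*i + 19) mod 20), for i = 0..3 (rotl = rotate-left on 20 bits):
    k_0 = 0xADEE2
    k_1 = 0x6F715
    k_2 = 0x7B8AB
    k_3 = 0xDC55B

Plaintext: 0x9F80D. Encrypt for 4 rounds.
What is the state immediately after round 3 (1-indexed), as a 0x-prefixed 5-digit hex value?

s_0 = plaintext = 0x9F80D
s_1 = Round(s_0, k_0) = 0xA6363
s_2 = Round(s_1, k_1) = 0xF3687
s_3 = Round(s_2, k_2) = 0x12EC9
s_4 = Round(s_3, k_3) = 0xF1EBF

0x12EC9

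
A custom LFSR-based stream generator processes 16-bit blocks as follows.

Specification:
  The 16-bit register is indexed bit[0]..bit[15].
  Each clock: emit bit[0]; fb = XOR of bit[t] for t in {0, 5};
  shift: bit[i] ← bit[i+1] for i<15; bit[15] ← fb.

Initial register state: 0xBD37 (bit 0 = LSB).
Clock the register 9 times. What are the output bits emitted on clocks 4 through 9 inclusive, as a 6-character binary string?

reg_0 = 0xBD37
clock 1: out=1, reg = 0x5E9B
clock 2: out=1, reg = 0xAF4D
clock 3: out=1, reg = 0xD7A6
clock 4: out=0, reg = 0xEBD3
clock 5: out=1, reg = 0xF5E9
clock 6: out=1, reg = 0x7AF4
clock 7: out=0, reg = 0xBD7A
clock 8: out=0, reg = 0xDEBD
clock 9: out=1, reg = 0x6F5E

011001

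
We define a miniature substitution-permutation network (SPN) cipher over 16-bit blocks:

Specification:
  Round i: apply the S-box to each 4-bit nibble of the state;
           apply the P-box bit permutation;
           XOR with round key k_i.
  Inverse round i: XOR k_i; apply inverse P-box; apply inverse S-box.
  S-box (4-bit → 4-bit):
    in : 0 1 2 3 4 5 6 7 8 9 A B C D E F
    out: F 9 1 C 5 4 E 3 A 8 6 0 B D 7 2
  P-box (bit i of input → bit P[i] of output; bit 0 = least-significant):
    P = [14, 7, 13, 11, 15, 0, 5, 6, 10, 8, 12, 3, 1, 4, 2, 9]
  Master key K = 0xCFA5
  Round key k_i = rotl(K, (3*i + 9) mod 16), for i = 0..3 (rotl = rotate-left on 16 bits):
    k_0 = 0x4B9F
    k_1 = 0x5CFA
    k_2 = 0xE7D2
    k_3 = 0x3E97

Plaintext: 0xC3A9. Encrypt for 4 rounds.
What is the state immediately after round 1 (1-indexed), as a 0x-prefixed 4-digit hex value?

0x51A4

s_0 = plaintext = 0xC3A9
s_1 = Round(s_0, k_0) = 0x51A4
s_2 = Round(s_1, k_1) = 0x38D7
s_3 = Round(s_2, k_2) = 0x243E
s_4 = Round(s_3, k_3) = 0x4A75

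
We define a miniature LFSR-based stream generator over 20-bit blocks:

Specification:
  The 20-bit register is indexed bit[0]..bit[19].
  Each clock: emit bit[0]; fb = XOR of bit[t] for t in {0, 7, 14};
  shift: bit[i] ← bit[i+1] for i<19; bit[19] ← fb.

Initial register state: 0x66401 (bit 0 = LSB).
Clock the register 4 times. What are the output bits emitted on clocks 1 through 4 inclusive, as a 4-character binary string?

reg_0 = 0x66401
clock 1: out=1, reg = 0x33200
clock 2: out=0, reg = 0x19900
clock 3: out=0, reg = 0x0CC80
clock 4: out=0, reg = 0x06640

1000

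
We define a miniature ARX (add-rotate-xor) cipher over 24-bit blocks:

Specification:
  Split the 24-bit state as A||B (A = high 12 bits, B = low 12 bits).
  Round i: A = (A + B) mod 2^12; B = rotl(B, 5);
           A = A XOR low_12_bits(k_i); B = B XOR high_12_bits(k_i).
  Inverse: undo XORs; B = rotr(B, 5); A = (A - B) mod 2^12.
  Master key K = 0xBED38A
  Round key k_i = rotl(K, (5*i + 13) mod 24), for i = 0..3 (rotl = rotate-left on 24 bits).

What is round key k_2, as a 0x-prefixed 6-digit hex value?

K = 0xBED38A
k_0 = rotl(K, (5*0+13) mod 24) = rotl(K, 13) = 0x7157DA
k_1 = rotl(K, (5*1+13) mod 24) = rotl(K, 18) = 0x2AFB4E
k_2 = rotl(K, (5*2+13) mod 24) = rotl(K, 23) = 0x5F69C5

0x5F69C5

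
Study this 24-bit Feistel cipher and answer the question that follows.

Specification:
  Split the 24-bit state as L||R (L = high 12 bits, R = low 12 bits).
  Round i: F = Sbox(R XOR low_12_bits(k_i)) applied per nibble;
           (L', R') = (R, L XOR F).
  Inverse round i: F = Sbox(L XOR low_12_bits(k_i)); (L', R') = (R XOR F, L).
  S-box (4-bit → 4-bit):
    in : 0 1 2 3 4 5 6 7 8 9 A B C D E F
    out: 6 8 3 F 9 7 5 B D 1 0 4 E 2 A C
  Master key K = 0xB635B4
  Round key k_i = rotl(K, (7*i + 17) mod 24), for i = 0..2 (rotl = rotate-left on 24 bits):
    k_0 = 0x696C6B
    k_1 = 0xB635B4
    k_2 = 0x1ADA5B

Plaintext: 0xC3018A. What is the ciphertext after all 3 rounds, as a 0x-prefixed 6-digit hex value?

s_0 = plaintext = 0xC3018A
s_1 = Round(s_0, k_0) = 0x18AE98
s_2 = Round(s_1, k_1) = 0xE985B4
s_3 = Round(s_2, k_2) = 0x5B4234

0x5B4234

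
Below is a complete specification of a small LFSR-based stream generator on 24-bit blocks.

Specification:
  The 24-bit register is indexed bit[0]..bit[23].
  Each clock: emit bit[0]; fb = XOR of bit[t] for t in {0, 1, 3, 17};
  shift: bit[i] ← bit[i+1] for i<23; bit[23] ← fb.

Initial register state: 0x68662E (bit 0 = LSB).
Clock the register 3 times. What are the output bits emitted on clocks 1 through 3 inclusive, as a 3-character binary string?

011

reg_0 = 0x68662E
clock 1: out=0, reg = 0x343317
clock 2: out=1, reg = 0x1A198B
clock 3: out=1, reg = 0x0D0CC5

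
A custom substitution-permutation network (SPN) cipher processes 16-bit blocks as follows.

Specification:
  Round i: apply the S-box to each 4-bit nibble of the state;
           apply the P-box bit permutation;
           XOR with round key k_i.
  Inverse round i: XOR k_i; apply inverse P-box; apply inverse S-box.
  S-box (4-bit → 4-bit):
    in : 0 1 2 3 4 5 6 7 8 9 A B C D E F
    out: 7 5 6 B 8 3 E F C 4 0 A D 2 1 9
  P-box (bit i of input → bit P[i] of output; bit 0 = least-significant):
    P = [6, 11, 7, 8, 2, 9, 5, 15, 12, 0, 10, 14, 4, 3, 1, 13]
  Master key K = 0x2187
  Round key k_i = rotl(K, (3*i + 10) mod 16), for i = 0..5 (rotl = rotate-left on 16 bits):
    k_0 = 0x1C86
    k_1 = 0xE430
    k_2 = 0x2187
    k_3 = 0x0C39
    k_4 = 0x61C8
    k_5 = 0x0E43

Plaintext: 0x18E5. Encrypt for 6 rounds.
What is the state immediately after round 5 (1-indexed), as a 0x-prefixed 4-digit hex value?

0xFC1A

s_0 = plaintext = 0x18E5
s_1 = Round(s_0, k_0) = 0x50D0
s_2 = Round(s_1, k_1) = 0xFAE9
s_3 = Round(s_2, k_2) = 0x0113
s_4 = Round(s_3, k_3) = 0x1147
s_5 = Round(s_4, k_4) = 0xFC1A
s_6 = Round(s_5, k_5) = 0x7A77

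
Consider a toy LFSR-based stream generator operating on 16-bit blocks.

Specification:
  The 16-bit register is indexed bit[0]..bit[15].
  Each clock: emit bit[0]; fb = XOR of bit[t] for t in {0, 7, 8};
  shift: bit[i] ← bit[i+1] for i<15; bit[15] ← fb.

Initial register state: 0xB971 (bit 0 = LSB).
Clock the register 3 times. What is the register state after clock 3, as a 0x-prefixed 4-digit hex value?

0x572E

reg_0 = 0xB971
clock 1: out=1, reg = 0x5CB8
clock 2: out=0, reg = 0xAE5C
clock 3: out=0, reg = 0x572E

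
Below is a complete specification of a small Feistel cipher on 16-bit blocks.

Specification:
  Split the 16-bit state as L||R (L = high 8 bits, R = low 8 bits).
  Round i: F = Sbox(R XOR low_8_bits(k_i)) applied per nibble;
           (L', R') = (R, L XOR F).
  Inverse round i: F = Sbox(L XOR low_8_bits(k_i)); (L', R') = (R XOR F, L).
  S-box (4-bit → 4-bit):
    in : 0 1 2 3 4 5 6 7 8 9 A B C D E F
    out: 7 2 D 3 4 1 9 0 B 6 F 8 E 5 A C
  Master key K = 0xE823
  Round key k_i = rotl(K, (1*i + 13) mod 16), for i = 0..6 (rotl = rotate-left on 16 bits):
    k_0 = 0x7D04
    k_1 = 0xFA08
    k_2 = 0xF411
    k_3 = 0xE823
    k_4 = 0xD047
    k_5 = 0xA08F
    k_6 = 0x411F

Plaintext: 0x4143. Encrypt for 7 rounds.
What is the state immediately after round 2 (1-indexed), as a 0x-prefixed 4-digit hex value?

0x0135

s_0 = plaintext = 0x4143
s_1 = Round(s_0, k_0) = 0x4301
s_2 = Round(s_1, k_1) = 0x0135
s_3 = Round(s_2, k_2) = 0x35D5
s_4 = Round(s_3, k_3) = 0xD5FC
s_5 = Round(s_4, k_4) = 0xFC5D
s_6 = Round(s_5, k_5) = 0x5DA1
s_7 = Round(s_6, k_6) = 0xA1D7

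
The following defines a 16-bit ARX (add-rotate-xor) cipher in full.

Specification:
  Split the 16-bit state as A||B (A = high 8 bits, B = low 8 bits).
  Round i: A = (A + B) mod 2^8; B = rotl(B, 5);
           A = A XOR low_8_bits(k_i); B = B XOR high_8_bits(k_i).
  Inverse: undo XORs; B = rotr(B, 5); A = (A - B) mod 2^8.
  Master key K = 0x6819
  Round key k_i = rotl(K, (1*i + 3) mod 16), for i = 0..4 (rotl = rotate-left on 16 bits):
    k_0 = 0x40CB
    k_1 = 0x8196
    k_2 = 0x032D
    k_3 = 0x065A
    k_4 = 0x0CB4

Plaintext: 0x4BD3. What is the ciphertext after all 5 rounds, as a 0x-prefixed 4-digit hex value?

0x20A3

s_0 = plaintext = 0x4BD3
s_1 = Round(s_0, k_0) = 0xD53A
s_2 = Round(s_1, k_1) = 0x99C6
s_3 = Round(s_2, k_2) = 0x72DB
s_4 = Round(s_3, k_3) = 0x177D
s_5 = Round(s_4, k_4) = 0x20A3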